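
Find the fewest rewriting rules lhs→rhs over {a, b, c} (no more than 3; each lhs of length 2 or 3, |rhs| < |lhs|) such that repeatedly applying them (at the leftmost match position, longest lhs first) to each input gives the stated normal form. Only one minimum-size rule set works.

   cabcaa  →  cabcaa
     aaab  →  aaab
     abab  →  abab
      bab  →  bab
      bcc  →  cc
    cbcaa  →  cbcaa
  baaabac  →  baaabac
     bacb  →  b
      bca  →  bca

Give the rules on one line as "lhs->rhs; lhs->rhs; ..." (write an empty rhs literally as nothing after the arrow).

acb->; bcc->cc

  | cabcaa
  | aaab
  | abab
  | bab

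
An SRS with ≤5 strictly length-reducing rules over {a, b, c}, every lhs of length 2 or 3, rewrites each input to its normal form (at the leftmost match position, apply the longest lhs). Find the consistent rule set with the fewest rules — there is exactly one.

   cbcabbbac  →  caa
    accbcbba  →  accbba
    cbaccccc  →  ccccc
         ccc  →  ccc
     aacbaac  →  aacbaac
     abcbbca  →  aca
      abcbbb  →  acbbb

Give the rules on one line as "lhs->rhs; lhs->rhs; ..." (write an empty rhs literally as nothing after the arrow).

  | cbcabbbac => cabbbac => caabac => caa
  | accbcbba => accbba
  | cbaccccc => ccccc
  | ccc

abb->aa; bac->; bc->c; cbc->c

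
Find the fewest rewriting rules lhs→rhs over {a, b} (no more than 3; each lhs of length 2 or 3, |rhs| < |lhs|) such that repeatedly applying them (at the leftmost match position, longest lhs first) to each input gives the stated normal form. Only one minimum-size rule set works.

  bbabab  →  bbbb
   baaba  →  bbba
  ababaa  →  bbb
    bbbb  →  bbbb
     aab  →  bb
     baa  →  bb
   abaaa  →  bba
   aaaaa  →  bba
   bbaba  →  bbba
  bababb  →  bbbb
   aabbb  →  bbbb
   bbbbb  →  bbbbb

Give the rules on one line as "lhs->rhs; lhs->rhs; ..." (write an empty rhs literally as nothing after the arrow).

  | bbabab => bbbab => bbbb
  | baaba => bbba
  | ababaa => babaa => bbaa => bbb
  | bbbb

aa->b; ab->b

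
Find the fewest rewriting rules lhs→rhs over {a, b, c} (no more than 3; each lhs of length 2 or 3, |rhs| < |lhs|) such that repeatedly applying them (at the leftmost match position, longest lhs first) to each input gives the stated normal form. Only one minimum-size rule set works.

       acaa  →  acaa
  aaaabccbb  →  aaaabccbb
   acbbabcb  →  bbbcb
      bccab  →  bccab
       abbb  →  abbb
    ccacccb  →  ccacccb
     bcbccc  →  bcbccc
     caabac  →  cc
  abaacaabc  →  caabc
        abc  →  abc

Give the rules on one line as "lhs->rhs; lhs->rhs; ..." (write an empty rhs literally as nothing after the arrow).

  | acaa
  | aaaabccbb
  | acbbabcb => bbbabcb => bbbcb
  | bccab

aac->c; acb->bb; ba->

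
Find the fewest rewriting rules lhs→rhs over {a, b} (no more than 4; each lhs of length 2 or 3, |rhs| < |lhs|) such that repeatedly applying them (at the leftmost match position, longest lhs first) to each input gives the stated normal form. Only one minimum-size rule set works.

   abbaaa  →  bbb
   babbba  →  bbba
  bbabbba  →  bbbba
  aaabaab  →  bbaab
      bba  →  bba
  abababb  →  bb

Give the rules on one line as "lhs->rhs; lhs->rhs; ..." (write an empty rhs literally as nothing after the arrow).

aaa->b; abb->bb; bab->b

  | abbaaa => bbaaa => bbb
  | babbba => bbba
  | bbabbba => bbbba
  | aaabaab => bbaab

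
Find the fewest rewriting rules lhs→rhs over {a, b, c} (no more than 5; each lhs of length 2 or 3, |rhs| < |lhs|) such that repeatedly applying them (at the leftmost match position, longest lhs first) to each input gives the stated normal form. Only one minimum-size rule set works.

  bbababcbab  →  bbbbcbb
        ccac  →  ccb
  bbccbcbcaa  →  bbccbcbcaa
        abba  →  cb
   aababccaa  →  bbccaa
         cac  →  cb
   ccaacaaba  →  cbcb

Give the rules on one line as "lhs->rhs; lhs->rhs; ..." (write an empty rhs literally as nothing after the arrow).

ab->c; ac->b; ba->b; cab->bc

  | bbababcbab => bbbabcbab => bbbbcbab => bbbbcbb
  | ccac => ccb
  | bbccbcbcaa
  | abba => cba => cb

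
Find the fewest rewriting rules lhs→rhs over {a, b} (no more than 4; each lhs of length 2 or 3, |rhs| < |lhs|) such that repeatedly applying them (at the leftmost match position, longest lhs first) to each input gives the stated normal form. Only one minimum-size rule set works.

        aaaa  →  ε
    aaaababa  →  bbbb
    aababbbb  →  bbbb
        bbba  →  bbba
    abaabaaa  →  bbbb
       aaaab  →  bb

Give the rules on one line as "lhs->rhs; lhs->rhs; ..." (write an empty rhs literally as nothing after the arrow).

  | aaaa => aa => ε
  | aaaababa => aababa => bbaba => bbbb
  | aababbbb => bbabbbb => bbbb
  | bbba

aa->; aab->bb; aba->bb; abb->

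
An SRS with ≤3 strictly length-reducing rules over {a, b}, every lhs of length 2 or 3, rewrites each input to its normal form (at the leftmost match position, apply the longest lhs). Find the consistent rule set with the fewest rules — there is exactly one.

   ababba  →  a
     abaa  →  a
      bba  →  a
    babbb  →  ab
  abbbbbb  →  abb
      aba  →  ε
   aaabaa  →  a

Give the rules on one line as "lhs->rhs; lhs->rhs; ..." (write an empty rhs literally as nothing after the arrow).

  | ababba => aabba => bba => ba => a
  | abaa => aaa => a
  | bba => ba => a
  | babbb => abbb => ab

aa->; ba->a; bbb->b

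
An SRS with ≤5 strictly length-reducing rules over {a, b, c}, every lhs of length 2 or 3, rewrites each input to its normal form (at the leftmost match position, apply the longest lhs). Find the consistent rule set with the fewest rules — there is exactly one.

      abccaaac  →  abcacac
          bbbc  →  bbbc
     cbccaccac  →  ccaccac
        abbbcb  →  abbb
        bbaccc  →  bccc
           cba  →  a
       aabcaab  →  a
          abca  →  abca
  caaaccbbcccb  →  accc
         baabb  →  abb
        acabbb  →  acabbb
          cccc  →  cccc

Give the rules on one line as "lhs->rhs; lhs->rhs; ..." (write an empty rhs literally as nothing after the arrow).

  | abccaaac => abcacac
  | bbbc
  | cbccaccac => ccaccac
  | abbbcb => abbb

acb->; ba->; caa->ac; cb->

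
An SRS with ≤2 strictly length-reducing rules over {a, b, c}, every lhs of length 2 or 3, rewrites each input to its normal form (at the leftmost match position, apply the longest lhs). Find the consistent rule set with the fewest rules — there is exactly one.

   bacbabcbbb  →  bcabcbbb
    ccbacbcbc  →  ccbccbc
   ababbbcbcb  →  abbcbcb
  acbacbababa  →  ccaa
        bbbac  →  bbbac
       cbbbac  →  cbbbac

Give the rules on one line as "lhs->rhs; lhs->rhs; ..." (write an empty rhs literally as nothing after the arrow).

acb->c; bab->

  | bacbabcbbb => bcabcbbb
  | ccbacbcbc => ccbccbc
  | ababbbcbcb => abbcbcb
  | acbacbababa => cacbababa => ccababa => ccaa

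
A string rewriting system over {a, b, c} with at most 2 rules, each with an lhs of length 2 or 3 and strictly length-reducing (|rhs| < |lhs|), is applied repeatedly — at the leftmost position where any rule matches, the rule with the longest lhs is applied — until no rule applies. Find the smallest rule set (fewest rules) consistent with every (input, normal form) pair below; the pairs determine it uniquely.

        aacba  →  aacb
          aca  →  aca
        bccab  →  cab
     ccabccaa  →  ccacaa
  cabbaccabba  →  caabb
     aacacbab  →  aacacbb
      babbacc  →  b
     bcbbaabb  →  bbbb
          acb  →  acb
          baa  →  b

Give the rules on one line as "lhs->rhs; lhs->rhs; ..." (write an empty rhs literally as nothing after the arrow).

ba->b; bc->

  | aacba => aacb
  | aca
  | bccab => cab
  | ccabccaa => ccacaa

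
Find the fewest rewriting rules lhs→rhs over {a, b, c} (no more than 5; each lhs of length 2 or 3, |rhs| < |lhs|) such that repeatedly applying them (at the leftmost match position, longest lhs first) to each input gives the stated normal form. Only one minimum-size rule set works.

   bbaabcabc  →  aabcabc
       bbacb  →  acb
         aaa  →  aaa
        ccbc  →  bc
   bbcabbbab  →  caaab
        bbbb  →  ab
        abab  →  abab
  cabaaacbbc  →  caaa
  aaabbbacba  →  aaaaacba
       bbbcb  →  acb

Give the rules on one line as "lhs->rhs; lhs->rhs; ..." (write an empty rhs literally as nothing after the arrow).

  | bbaabcabc => aabcabc
  | bbacb => acb
  | aaa
  | ccbc => bc

baa->a; bb->; bbb->a; cc->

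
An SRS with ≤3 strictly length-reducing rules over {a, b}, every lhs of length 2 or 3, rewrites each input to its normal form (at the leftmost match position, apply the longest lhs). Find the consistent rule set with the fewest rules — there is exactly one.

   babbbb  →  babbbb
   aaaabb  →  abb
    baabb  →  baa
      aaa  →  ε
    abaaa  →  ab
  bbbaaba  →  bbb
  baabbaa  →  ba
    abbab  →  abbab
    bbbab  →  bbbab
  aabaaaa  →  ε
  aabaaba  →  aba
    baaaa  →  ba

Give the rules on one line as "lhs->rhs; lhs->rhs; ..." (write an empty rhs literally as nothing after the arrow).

aaa->; aab->aa

  | babbbb
  | aaaabb => abb
  | baabb => baab => baa
  | aaa => ε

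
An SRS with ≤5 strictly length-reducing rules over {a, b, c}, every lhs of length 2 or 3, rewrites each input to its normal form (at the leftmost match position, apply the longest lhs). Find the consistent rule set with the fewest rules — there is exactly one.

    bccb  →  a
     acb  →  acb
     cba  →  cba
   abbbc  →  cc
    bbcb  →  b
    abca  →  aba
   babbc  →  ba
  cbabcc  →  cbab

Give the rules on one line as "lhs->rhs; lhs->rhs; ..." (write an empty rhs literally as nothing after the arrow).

  | bccb => bcb => bb => a
  | acb
  | cba
  | abbbc => aabc => cc

aab->c; bb->a; bbc->; bc->b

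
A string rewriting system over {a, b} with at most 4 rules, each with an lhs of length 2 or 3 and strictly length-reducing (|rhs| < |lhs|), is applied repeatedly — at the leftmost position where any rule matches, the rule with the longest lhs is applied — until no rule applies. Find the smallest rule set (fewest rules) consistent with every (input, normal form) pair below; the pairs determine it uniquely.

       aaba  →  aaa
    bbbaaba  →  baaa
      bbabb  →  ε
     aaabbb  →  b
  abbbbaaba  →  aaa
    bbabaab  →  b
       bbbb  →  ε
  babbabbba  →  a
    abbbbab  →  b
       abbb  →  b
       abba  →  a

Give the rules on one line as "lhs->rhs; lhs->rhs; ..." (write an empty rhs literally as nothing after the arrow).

ab->b; aba->aa; bb->

  | aaba => aaa
  | bbbaaba => baaba => baaa
  | bbabb => abb => bb => ε
  | aaabbb => aabbb => abbb => bbb => b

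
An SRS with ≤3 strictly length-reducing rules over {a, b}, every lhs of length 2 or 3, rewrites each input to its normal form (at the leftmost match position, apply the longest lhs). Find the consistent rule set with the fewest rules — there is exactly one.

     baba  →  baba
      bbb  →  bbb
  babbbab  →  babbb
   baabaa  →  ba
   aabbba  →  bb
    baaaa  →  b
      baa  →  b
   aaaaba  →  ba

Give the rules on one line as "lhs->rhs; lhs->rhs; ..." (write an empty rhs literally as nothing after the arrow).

aa->; bba->b

  | baba
  | bbb
  | babbbab => babbb
  | baabaa => bbaa => ba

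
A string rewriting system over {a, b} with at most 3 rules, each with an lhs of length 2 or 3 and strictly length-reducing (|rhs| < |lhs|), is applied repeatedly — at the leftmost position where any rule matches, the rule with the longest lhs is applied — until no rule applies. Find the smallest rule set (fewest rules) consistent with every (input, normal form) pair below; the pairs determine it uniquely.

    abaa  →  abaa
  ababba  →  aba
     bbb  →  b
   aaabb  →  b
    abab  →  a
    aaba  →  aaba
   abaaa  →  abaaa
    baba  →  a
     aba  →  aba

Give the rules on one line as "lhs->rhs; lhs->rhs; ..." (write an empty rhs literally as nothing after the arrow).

  | abaa
  | ababba => aba
  | bbb => bb => b
  | aaabb => aabb => abb => bb => b

abb->bb; bab->; bb->b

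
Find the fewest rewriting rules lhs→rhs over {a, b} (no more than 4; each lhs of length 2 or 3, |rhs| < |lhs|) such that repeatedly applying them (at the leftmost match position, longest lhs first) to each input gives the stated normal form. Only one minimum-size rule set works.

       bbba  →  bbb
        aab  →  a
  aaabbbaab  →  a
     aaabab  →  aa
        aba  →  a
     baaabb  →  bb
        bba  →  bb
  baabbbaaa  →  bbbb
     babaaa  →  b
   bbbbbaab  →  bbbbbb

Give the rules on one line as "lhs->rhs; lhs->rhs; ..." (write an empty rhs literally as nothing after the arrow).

  | bbba => bbb
  | aab => a
  | aaabbbaab => aabbaab => abaab => aab => a
  | aaabab => aaab => aa

ab->; ba->b; baa->b; bab->b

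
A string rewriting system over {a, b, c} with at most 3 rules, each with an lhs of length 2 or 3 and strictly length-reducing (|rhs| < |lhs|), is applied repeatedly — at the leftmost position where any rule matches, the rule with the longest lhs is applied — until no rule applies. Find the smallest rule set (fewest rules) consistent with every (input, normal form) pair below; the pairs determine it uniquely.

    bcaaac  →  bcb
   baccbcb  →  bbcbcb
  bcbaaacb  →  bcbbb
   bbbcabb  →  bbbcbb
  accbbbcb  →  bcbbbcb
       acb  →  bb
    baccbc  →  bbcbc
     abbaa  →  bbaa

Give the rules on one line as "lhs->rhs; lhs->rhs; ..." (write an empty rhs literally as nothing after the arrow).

ab->b; ac->b

  | bcaaac => bcaab => bcab => bcb
  | baccbcb => bbcbcb
  | bcbaaacb => bcbaabb => bcbabb => bcbbb
  | bbbcabb => bbbcbb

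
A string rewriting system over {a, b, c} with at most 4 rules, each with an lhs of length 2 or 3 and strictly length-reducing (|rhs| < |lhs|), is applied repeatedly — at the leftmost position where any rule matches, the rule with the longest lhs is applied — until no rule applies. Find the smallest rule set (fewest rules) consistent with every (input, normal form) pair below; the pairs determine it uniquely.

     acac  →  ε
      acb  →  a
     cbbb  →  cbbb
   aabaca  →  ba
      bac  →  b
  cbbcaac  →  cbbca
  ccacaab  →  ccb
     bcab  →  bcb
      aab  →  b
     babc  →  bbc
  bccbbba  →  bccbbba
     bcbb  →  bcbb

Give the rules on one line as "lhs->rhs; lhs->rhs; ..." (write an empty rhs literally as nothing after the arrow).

  | acac => ac => ε
  | acb => a
  | cbbb
  | aabaca => abaca => baca => ba

ab->b; ac->; acb->a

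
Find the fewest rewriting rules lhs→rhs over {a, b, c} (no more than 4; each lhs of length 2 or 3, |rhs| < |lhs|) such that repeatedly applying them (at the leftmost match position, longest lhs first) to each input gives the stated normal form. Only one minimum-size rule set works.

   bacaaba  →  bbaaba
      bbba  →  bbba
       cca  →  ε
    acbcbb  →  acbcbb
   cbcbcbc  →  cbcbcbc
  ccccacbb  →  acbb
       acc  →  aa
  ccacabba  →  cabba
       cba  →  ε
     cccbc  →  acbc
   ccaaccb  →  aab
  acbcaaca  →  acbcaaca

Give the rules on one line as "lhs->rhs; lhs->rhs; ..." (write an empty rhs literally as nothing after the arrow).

bac->bb; cba->; cc->a; cca->

  | bacaaba => bbaaba
  | bbba
  | cca => ε
  | acbcbb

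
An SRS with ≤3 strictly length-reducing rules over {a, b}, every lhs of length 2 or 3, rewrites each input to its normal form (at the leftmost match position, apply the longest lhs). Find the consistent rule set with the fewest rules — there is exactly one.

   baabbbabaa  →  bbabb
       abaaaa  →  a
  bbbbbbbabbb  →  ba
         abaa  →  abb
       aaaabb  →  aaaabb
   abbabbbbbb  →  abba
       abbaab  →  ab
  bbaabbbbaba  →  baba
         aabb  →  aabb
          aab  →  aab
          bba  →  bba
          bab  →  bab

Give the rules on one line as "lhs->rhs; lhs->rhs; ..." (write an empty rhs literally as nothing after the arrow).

baa->bb; bbb->

  | baabbbabaa => bbbbbabaa => bbabaa => bbabb
  | abaaaa => abbaa => abbb => a
  | bbbbbbbabbb => bbbbabbb => babbb => ba
  | abaa => abb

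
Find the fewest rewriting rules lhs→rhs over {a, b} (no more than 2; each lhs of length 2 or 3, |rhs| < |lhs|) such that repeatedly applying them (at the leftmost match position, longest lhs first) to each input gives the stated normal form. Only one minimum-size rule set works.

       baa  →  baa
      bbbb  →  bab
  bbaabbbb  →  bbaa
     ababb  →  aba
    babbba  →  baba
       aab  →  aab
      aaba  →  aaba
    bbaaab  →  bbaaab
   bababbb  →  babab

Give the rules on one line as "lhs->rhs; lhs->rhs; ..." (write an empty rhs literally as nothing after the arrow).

  | baa
  | bbbb => bab
  | bbaabbbb => bbaabb => bbaa
  | ababb => aba

abb->a; bbb->ba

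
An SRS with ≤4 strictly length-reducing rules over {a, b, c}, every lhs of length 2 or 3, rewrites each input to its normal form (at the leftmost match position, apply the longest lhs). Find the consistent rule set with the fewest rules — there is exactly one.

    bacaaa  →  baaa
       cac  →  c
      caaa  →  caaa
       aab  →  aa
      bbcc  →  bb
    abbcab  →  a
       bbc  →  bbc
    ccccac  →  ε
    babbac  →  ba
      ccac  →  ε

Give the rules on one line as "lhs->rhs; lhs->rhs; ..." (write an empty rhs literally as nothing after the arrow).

ab->a; ac->; cc->

  | bacaaa => baaa
  | cac => c
  | caaa
  | aab => aa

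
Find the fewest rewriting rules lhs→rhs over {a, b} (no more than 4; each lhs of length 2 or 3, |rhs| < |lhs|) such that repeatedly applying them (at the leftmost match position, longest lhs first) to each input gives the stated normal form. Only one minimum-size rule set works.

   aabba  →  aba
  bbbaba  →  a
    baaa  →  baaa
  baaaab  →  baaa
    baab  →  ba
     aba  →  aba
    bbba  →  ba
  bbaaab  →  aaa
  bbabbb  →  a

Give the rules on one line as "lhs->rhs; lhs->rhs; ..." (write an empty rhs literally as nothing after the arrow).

  | aabba => aba
  | bbbaba => baba => a
  | baaa
  | baaaab => baaa

aab->a; bab->; bb->; bba->aa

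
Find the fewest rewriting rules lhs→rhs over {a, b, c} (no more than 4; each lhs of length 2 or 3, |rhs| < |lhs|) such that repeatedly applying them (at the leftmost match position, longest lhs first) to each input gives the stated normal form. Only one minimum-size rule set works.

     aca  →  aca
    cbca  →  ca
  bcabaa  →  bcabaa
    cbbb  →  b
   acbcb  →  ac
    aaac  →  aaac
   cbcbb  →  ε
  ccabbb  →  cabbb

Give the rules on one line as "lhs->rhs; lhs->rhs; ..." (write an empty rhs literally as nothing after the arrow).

  | aca
  | cbca => cca => ca
  | bcabaa
  | cbbb => b

cb->c; cbb->; cc->c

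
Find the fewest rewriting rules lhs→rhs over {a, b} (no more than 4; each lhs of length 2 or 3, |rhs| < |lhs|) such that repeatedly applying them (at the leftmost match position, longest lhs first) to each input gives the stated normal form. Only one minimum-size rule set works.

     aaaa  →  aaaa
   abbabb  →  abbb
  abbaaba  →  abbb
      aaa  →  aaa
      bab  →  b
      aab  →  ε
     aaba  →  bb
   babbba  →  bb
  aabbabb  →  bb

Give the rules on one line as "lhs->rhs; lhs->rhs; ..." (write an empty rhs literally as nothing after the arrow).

  | aaaa
  | abbabb => abbb
  | abbaaba => abbbba => abbb
  | aaa

aab->ba; ba->; baa->bb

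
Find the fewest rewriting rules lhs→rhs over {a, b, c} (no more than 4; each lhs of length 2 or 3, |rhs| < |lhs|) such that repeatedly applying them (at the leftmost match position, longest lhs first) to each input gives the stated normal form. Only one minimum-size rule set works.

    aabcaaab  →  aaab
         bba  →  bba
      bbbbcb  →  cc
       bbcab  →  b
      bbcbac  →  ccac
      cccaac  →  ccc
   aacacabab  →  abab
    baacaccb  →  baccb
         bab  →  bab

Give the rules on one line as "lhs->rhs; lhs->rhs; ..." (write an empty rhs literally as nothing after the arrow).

  | aabcaaab => aacaaab => aaab
  | bba
  | bbbbcb => bbbcc => bbcc => bcc => cc
  | bbcab => bcab => cab => b

aac->; bc->c; bcb->cc; cab->b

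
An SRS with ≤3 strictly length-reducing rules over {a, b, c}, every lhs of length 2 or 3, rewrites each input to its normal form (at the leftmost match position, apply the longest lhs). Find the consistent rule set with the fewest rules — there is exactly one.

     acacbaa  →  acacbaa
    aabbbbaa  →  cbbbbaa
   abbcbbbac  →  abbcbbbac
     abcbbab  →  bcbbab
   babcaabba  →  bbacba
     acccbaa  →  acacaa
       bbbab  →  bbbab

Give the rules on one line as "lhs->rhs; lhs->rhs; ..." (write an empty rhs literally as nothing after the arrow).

aab->cb; abc->bc; ccb->ac

  | acacbaa
  | aabbbbaa => cbbbbaa
  | abbcbbbac
  | abcbbab => bcbbab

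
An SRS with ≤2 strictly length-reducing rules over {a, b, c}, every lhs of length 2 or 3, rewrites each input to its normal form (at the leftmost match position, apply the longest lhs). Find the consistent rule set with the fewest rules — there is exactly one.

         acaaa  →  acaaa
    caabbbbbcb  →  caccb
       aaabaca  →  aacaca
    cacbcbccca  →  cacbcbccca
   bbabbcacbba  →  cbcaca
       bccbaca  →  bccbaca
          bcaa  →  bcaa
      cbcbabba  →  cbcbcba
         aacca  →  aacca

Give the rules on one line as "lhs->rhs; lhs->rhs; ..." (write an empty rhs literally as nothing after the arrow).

ab->c; bb->

  | acaaa
  | caabbbbbcb => cacbbbbcb => cacbbcb => caccb
  | aaabaca => aacaca
  | cacbcbccca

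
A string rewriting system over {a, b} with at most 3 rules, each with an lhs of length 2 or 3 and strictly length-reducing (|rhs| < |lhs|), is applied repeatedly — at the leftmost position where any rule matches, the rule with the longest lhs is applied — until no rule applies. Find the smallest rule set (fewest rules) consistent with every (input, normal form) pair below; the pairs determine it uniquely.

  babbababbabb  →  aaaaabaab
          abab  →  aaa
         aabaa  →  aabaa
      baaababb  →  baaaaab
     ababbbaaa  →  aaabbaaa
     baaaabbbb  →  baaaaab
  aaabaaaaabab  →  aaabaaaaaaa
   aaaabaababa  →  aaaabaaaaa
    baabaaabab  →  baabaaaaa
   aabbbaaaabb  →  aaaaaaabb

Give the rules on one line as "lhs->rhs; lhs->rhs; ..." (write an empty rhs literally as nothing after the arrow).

bab->aa; bbb->a

  | babbababbabb => aabababbabb => aaaaabbabb => aaaaabaab
  | abab => aaa
  | aabaa
  | baaababb => baaaaab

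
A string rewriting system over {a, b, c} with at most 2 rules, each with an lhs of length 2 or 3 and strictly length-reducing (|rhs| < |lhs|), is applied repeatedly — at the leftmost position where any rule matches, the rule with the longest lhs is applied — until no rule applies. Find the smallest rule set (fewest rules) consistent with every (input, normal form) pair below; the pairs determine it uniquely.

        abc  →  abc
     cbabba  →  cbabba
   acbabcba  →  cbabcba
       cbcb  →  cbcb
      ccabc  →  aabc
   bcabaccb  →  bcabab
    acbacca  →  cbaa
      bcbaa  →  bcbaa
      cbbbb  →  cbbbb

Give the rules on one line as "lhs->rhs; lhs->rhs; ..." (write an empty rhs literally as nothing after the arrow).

ac->c; cc->a

  | abc
  | cbabba
  | acbabcba => cbabcba
  | cbcb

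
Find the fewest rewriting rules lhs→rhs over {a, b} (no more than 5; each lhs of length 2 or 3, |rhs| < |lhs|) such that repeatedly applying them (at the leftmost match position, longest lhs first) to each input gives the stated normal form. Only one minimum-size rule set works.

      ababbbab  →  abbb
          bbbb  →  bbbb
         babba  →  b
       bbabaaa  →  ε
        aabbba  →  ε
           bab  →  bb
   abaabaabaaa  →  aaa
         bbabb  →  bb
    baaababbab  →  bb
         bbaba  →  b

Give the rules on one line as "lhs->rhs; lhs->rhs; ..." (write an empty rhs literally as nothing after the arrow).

aab->; ba->b; baa->bb; bba->

  | ababbbab => abbbbab => abbb
  | bbbb
  | babba => bbba => b
  | bbabaaa => baaa => bba => ε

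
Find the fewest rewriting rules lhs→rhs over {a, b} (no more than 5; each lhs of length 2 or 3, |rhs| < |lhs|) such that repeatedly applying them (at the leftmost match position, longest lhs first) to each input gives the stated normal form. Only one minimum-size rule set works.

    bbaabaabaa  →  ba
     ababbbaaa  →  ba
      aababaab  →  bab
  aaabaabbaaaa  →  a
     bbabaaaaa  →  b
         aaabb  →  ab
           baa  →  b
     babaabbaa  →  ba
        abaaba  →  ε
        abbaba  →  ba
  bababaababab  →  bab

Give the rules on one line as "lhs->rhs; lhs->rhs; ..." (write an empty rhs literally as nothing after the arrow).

  | bbaabaabaa => baabaabaa => babaabaa => babaa => ba
  | ababbbaaa => bbbaaa => bbaaa => baaa => ba
  | aababaab => ababaab => baab => bab
  | aaabaabbaaaa => abaabbaaaa => abbaaaa => abaaaa => aaa => a

aa->; aab->ab; aba->; bb->b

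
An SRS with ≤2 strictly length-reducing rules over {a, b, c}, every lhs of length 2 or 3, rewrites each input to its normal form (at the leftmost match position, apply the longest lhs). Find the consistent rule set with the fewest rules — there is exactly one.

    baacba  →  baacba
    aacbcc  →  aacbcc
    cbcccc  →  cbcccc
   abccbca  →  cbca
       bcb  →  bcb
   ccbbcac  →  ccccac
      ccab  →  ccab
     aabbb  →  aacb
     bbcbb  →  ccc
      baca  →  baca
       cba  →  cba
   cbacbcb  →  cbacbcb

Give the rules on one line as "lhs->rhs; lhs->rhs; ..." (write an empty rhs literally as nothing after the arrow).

  | baacba
  | aacbcc
  | cbcccc
  | abccbca => cbca

abc->; bb->c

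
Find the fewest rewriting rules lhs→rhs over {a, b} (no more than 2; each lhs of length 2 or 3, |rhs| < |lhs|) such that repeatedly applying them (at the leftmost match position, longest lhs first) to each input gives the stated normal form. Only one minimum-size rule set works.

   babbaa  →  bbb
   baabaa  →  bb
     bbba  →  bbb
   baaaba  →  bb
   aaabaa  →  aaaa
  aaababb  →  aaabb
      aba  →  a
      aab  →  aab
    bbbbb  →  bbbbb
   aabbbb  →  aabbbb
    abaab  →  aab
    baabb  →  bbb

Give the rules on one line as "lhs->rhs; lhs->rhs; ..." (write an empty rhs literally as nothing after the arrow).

aba->a; ba->b

  | babbaa => bbbaa => bbba => bbb
  | baabaa => babaa => bbaa => bba => bb
  | bbba => bbb
  | baaaba => baaba => baba => bba => bb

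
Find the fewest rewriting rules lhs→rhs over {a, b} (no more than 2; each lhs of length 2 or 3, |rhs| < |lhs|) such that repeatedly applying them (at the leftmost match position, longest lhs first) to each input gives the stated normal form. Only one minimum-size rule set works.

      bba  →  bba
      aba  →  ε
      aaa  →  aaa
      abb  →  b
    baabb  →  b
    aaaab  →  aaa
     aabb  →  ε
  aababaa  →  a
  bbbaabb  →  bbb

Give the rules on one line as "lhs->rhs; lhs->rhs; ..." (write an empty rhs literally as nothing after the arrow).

ab->; aba->

  | bba
  | aba => ε
  | aaa
  | abb => b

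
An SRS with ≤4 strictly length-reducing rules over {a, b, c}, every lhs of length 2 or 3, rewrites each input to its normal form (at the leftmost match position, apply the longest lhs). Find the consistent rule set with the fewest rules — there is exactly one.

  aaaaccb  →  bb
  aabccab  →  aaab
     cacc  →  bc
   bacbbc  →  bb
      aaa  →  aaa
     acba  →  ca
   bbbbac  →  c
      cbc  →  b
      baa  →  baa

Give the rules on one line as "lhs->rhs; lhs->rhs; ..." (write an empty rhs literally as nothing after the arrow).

  | aaaaccb => aaaccb => aaccb => accb => ccb => bb
  | aabccab => aabbab => aaab
  | cacc => ccc => bc
  | bacbbc => bcbbc => bcbc => bcc => bb

ac->c; bba->a; cb->c; cc->b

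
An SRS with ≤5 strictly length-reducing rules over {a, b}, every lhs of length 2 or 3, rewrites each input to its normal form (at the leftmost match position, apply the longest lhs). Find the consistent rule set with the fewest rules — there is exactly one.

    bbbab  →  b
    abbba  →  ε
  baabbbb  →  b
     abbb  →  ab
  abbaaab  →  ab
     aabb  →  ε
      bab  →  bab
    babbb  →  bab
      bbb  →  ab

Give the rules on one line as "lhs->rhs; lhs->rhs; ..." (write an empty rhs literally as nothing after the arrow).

aa->; aab->ab; aba->; bb->a

  | bbbab => abab => b
  | abbba => aaba => aba => ε
  | baabbbb => babbbb => baabb => babb => baa => b
  | abbb => aab => ab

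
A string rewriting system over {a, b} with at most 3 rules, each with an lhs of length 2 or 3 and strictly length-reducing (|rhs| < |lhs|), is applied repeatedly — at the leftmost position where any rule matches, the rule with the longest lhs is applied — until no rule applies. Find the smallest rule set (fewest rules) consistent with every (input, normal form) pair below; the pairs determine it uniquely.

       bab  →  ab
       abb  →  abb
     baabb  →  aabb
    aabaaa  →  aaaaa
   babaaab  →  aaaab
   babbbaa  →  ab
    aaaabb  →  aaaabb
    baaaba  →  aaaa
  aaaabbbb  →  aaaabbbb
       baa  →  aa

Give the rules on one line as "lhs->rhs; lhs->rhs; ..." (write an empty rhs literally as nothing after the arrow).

ba->a; bba->b

  | bab => ab
  | abb
  | baabb => aabb
  | aabaaa => aaaaa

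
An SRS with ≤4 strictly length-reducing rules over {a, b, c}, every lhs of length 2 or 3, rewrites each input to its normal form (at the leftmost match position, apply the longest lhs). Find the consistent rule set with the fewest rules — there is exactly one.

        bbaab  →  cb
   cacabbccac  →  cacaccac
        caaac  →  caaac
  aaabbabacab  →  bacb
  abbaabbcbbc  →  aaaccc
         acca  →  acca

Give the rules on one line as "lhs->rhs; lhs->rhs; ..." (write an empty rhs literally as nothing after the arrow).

ab->b; abb->a; bb->c

  | bbaab => caab => cab => cb
  | cacabbccac => cacaccac
  | caaac
  | aaabbabacab => aaaabacab => aaabacab => aabacab => abacab => bacab => bacb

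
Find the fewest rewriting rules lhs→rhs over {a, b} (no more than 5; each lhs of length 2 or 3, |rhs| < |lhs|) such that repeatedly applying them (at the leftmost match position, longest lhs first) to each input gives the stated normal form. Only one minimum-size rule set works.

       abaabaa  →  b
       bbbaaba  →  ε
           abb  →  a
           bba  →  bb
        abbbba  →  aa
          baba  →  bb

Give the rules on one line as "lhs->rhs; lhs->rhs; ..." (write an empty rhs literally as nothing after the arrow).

  | abaabaa => aaabaa => baa => ba => b
  | bbbaaba => aaba => aaa => ε
  | abb => ab => a
  | bba => bb

aaa->; ab->a; ba->b; bbb->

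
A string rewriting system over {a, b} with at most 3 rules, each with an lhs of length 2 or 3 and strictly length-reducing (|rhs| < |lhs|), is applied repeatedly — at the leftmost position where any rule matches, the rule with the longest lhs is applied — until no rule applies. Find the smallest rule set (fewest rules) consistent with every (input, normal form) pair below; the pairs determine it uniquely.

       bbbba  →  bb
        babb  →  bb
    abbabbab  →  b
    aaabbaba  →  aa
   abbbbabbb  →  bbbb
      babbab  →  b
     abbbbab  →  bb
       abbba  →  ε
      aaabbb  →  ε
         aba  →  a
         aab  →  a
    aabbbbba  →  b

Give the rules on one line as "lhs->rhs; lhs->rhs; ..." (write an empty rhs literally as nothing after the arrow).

  | bbbba => bb
  | babb => bb
  | abbabbab => babbab => bbab => b
  | aaabbaba => aababa => aaba => aa

ab->; bba->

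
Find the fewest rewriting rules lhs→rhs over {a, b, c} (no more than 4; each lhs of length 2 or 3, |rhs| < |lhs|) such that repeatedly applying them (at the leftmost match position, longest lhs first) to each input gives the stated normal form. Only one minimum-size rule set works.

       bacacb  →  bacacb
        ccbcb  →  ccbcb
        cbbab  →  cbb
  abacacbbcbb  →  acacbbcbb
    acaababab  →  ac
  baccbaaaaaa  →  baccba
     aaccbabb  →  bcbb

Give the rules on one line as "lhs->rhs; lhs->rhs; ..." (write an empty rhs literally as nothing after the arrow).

  | bacacb
  | ccbcb
  | cbbab => cbb
  | abacacbbcbb => acacbbcbb

aa->a; aac->b; ab->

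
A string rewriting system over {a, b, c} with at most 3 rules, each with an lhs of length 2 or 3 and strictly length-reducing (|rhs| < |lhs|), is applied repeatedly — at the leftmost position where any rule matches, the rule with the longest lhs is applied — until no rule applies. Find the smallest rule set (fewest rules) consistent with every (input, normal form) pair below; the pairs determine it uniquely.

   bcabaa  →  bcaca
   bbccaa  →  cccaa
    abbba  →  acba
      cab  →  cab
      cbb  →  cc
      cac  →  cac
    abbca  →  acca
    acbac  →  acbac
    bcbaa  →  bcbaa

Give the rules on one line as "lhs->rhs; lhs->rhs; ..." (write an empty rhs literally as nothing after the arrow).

  | bcabaa => bcaca
  | bbccaa => cccaa
  | abbba => acba
  | cab

aba->ac; bb->c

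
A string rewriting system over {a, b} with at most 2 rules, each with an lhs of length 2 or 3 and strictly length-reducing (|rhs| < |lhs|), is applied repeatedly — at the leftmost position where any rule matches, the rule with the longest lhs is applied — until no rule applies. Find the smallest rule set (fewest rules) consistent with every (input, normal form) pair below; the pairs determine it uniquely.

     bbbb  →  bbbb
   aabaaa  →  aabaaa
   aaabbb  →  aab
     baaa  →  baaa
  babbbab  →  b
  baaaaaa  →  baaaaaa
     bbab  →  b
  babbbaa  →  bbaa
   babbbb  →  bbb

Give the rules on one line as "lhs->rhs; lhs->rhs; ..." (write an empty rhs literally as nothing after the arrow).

abb->; bab->

  | bbbb
  | aabaaa
  | aaabbb => aab
  | baaa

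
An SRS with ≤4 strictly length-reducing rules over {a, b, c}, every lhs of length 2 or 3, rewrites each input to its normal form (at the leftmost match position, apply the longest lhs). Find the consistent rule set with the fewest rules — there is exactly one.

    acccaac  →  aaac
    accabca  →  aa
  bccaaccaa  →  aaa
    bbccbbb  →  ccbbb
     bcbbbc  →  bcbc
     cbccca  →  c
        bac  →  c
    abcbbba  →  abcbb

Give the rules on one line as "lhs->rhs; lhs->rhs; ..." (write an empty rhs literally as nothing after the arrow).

ba->; bbc->c; ca->a

  | acccaac => accaac => acaac => aaac
  | accabca => acabca => aabca => aaba => aa
  | bccaaccaa => bcaaccaa => baaccaa => accaa => acaa => aaa
  | bbccbbb => ccbbb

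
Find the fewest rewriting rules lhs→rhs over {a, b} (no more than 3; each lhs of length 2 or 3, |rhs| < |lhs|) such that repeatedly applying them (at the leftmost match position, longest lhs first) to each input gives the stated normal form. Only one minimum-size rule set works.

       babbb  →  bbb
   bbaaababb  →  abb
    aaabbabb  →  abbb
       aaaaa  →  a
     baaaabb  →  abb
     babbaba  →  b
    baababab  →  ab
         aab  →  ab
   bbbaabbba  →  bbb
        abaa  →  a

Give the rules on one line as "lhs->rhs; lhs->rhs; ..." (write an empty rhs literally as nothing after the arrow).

aa->a; ba->

  | babbb => bbb
  | bbaaababb => baababb => ababb => abb
  | aaabbabb => aabbabb => abbabb => abbb
  | aaaaa => aaaa => aaa => aa => a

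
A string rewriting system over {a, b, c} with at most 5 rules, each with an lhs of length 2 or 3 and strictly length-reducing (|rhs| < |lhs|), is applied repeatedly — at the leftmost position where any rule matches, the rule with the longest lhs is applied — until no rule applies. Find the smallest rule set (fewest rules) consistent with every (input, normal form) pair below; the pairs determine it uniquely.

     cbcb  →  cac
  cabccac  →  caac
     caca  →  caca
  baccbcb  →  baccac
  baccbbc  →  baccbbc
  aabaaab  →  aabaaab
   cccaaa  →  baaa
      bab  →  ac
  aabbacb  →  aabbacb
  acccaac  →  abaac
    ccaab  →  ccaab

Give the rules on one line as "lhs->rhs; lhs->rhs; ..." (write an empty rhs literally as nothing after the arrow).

bab->ac; bcb->ac; bcc->; ccc->b

  | cbcb => cac
  | cabccac => caac
  | caca
  | baccbcb => baccac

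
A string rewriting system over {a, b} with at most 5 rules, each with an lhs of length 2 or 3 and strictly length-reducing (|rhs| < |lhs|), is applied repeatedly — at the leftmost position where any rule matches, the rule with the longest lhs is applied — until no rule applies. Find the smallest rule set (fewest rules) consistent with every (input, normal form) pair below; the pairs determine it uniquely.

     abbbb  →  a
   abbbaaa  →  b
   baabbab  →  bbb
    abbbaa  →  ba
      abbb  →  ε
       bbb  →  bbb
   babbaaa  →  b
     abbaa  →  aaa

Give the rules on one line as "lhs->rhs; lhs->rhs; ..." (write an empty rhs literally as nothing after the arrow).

ab->; aba->b; abb->a; baa->b

  | abbbb => abb => a
  | abbbaaa => abaaa => baa => b
  | baabbab => bbbab => bbb
  | abbbaa => abaa => ba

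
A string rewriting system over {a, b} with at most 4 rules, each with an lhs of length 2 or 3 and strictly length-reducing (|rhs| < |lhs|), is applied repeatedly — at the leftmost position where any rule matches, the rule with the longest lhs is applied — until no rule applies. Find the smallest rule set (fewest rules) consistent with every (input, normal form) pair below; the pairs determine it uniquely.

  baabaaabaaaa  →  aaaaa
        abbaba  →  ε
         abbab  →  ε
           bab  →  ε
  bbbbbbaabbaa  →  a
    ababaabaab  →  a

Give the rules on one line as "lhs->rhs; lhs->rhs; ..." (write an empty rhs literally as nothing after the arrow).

ab->; aba->; ba->a

  | baabaaabaaaa => aabaaabaaaa => aaabaaaa => aaaaa
  | abbaba => baba => aba => ε
  | abbab => bab => ab => ε
  | bab => ab => ε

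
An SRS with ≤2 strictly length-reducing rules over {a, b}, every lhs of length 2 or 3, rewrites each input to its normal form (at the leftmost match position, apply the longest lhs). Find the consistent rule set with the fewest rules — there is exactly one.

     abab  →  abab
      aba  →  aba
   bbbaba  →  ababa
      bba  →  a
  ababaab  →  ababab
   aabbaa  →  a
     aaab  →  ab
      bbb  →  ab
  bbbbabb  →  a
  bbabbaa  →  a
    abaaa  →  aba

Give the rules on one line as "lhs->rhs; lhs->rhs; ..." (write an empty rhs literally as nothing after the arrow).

aa->a; bb->a

  | abab
  | aba
  | bbbaba => ababa
  | bba => aa => a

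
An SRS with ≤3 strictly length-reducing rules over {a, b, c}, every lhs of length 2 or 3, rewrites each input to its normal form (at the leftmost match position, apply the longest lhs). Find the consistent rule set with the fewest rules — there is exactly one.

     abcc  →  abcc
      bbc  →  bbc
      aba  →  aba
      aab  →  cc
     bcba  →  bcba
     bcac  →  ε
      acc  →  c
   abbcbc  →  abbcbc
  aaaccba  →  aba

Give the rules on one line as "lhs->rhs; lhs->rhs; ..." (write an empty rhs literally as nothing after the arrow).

aab->cc; ac->; bca->a

  | abcc
  | bbc
  | aba
  | aab => cc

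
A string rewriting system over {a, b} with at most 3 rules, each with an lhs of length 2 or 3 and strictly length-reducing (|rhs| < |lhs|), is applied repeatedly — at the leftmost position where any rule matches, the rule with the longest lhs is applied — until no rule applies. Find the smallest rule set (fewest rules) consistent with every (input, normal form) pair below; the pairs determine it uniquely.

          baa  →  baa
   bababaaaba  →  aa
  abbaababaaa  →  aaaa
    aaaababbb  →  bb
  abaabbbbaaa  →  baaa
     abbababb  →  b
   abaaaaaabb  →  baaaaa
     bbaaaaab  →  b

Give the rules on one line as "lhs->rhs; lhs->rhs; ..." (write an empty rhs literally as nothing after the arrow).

  | baa
  | bababaaaba => bbabaaaba => aabaaaba => abaaaba => baaaba => baaba => baba => bba => aa
  | abbaababaaa => aababaaa => ababaaa => babaaa => bbaaa => aaaa
  | aaaababbb => aaababbb => aababbb => ababbb => babbb => bb

ab->b; abb->; bba->aa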